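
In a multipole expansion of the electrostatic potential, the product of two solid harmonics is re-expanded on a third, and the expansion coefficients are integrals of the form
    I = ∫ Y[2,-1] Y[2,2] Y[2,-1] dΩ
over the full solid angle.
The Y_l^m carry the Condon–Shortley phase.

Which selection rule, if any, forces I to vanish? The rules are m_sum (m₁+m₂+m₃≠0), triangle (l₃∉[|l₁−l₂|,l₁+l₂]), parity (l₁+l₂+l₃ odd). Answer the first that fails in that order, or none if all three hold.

none

Σmᵢ = 0  ✓
l₃∈[|l₁−l₂|,l₁+l₂]=[0,4], have l₃=2  ✓
Σlᵢ = 6 ⇒ even  ✓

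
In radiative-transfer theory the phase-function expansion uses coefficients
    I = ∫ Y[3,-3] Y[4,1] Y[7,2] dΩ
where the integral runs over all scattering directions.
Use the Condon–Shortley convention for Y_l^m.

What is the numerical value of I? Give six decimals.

Checks pass: Σm=0; 14 even; l₃=7∈[1,7].
(2·3+1)(2·4+1)(2·7+1) = 945
Δ: 0! 6! 8! / 15! → 1/45045
sum: t=0:+1/20736 = 1/20736
3j²(3 4 7; 0 0 0) = Δ·Π!·Σ² = 35/1287  (sign -1)
sum: t=0:+1/518400 = 1/518400
3j²(3 4 7; -3 1 2) = Δ·Π!·Σ² = 4/2145  (sign -1)
combine: 4πI² = 945·35/1287·4/2145 = 980/20449
take √, sign +1: I = 0.06175499

0.061755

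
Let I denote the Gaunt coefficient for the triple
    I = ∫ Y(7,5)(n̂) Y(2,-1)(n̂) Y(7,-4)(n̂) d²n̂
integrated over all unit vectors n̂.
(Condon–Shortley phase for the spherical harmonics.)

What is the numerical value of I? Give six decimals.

m-sum 0 ✓  L=16 even ✓  5≤7≤9 ✓
Π(2lᵢ+1) = 15×5×15 = 1125
triangle coeff Δ(7,2,7) = 1/185640
Σ_t [0,2]: t=0:+1/2419200 t=1:−1/518400 t=2:+1/2419200 = -1/907200
(3j)²=56/3315 [(7 2 7; 0 0 0)], sign=+1
Σ_t [0,1]: t=0:+1/14515200 t=1:−1/79833600 = 1/17740800
(3j)²=729/30940 [(7 2 7; 5 -1 -4)], sign=-1
⇒ 4πI² = 21870/48841
I = (-1)√(21870/48841/(4π)) = -0.18876748

-0.188767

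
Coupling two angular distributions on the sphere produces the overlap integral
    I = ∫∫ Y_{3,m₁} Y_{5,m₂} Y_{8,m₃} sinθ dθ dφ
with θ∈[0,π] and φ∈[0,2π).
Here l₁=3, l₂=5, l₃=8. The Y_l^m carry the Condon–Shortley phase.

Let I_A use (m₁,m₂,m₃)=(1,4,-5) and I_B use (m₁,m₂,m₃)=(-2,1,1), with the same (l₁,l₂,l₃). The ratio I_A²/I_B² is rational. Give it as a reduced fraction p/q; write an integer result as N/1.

715/294

l's match ⇒ only the (l;m) 3-j factors differ between A and B.
A: triangle coeff Δ(3,5,8) = 1/136136; Σ_t [0,0]: t=0:+1/17418240 = 1/17418240; (3j)²=15/952 [(3 5 8; 1 4 -5)], sign=-1
B: triangle coeff Δ(3,5,8) = 1/136136; Σ_t [0,0]: t=0:+1/2073600 = 1/2073600; (3j)²=63/9724 [(3 5 8; -2 1 1)], sign=-1
I_A²/I_B² = (15/952)/(63/9724) = 715/294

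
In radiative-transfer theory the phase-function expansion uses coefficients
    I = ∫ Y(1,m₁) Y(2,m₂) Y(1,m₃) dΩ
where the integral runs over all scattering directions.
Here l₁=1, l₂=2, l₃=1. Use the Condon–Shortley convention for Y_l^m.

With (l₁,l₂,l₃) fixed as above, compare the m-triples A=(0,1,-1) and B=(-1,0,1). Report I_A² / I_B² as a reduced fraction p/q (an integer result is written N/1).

Same 1,2,1: normalisation and zero-m 3j drop out of the ratio.
A: Δ: 2! 0! 2! / 5! → 1/30; sum: t=1:−1/2 = -1/2; 3j²(1 2 1; 0 1 -1) = Δ·Π!·Σ² = 1/10  (sign -1)
B: Δ: 2! 0! 2! / 5! → 1/30; sum: t=2:+1/4 = 1/4; 3j²(1 2 1; -1 0 1) = Δ·Π!·Σ² = 1/30  (sign +1)
I_A²/I_B² = (1/10)/(1/30) = 3/1

3/1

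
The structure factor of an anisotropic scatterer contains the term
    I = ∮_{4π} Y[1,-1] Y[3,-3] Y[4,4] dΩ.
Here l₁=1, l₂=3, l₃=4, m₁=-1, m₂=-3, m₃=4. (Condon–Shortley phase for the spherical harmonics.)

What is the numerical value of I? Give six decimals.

Checks pass: Σm=0; 8 even; l₃=4∈[2,4].
(2·1+1)(2·3+1)(2·4+1) = 189
Δ: 0! 2! 6! / 9! → 1/252
sum: t=0:+1/36 = 1/36
3j²(1 3 4; 0 0 0) = Δ·Π!·Σ² = 4/63  (sign +1)
sum: t=0:+1/1440 = 1/1440
3j²(1 3 4; -1 -3 4) = Δ·Π!·Σ² = 1/9  (sign +1)
combine: 4πI² = 189·4/63·1/9 = 4/3
take √, sign +1: I = 0.32573501

0.325735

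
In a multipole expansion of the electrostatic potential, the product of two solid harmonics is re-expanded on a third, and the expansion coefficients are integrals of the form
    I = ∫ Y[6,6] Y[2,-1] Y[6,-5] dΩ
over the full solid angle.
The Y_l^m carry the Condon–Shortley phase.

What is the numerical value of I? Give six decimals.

0.178412

Checks pass: Σm=0; 14 even; l₃=6∈[4,8].
(2·6+1)(2·2+1)(2·6+1) = 845
Δ: 2! 10! 2! / 15! → 1/90090
sum: t=0:+1/69120 t=1:−1/14400 t=2:+1/69120 = -7/172800
3j²(6 2 6; 0 0 0) = Δ·Π!·Σ² = 14/715  (sign -1)
sum: t=0:+1/7257600 = 1/7257600
3j²(6 2 6; 6 -1 -5) = Δ·Π!·Σ² = 11/455  (sign -1)
combine: 4πI² = 845·14/715·11/455 = 2/5
take √, sign +1: I = 0.17841241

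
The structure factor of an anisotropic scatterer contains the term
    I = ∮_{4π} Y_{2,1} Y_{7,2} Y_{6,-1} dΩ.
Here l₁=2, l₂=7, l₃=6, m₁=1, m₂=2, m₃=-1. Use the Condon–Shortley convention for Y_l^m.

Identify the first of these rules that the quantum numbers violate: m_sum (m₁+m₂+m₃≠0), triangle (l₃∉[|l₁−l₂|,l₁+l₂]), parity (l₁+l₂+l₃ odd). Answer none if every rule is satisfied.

m_sum

Σmᵢ = 2  ✗
l₃∈[|l₁−l₂|,l₁+l₂]=[5,9], have l₃=6
Σlᵢ = 15 ⇒ odd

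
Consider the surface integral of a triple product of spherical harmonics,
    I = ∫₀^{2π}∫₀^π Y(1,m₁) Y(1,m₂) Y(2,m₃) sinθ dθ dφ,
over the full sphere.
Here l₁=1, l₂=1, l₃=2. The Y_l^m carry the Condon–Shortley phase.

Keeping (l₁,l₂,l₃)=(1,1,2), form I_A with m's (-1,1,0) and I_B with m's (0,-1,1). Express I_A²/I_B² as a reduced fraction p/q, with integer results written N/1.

Shared (l₁,l₂,l₃)=(1,1,2): N and (l;000)² cancel in I_A²/I_B².
A: Δ = 0!·2!·2!/5! = 1/30; Racah Σ t=0..0: t=0:+1/4 = 1/4; ⇒ 3j(1 1 2; -1 1 0)² = 1/30, sgn +1
B: Δ = 0!·2!·2!/5! = 1/30; Racah Σ t=0..0: t=0:+1/2 = 1/2; ⇒ 3j(1 1 2; 0 -1 1)² = 1/10, sgn -1
I_A²/I_B² = (1/30)/(1/10) = 1/3

1/3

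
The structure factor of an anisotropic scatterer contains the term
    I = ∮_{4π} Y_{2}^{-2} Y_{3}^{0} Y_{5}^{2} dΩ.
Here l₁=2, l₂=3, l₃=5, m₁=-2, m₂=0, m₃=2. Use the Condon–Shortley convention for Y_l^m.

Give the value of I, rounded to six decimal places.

Checks pass: Σm=0; 10 even; l₃=5∈[1,5].
(2·2+1)(2·3+1)(2·5+1) = 385
Δ: 0! 4! 6! / 11! → 1/2310
sum: t=0:+1/144 = 1/144
3j²(2 3 5; 0 0 0) = Δ·Π!·Σ² = 10/231  (sign -1)
sum: t=0:+1/864 = 1/864
3j²(2 3 5; -2 0 2) = Δ·Π!·Σ² = 1/66  (sign -1)
combine: 4πI² = 385·10/231·1/66 = 25/99
take √, sign +1: I = 0.14175797

0.141758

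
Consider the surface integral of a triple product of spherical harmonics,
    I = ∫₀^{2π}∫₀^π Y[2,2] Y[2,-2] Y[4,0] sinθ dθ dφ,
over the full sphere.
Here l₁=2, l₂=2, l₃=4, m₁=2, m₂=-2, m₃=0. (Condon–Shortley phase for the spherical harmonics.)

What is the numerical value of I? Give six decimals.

Rules hold: Σm=0, L=8 even, 0≤4≤4.
N = 5·5·9 = 225
Δ = 0!·4!·4!/9! = 1/630
Racah Σ t=0..0: t=0:+1/16 = 1/16
⇒ 3j(2 2 4; 0 0 0)² = 2/35, sgn +1
Racah Σ t=0..0: t=0:+1/576 = 1/576
⇒ 3j(2 2 4; 2 -2 0)² = 1/630, sgn +1
4πI² = N·(3j₀)²·(3jₘ)² = 1/49
I = +1·√(0.0204082/4π) = 0.04029926

0.040299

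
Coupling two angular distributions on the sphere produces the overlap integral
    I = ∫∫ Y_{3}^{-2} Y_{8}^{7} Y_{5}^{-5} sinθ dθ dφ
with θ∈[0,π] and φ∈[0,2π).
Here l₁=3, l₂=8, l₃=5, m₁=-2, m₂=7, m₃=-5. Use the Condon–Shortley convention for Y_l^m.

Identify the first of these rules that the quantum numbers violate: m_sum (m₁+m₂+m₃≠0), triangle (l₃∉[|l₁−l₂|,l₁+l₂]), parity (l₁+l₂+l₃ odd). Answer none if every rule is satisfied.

azimuthal sum: -2 + 7 − 5 = 0  ✓
5 ≤ 5 ≤ 11 (triangle on l)  ✓
L = 3 + 8 + 5 = 16 (even)  ✓

none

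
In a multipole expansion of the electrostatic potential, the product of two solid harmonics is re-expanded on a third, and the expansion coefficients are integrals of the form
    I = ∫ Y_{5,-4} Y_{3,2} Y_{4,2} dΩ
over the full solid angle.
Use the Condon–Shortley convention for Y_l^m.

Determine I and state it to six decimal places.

Rules hold: Σm=0, L=12 even, 2≤4≤8.
N = 11·7·9 = 693
Δ = 4!·6!·2!/13! = 1/180180
Racah Σ t=1..3: t=1:−1/576 t=2:+1/144 t=3:−1/576 = 1/288
⇒ 3j(5 3 4; 0 0 0)² = 20/1001, sgn +1
Racah Σ t=3..4: t=3:−1/8640 t=4:+1/2880 = 1/4320
⇒ 3j(5 3 4; -4 2 2)² = 8/429, sgn +1
4πI² = N·(3j₀)²·(3jₘ)² = 480/1859
I = +1·√(0.258203/4π) = 0.14334284

0.143343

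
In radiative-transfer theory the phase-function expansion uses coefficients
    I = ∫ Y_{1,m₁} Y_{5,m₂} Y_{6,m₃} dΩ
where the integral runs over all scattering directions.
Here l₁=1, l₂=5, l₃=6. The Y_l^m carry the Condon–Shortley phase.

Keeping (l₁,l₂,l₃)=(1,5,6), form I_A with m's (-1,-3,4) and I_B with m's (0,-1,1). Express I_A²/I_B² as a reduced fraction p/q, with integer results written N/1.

Shared (l₁,l₂,l₃)=(1,5,6): N and (l;000)² cancel in I_A²/I_B².
A: Δ = 0!·2!·10!/13! = 1/858; Racah Σ t=0..0: t=0:+1/161280 = 1/161280; ⇒ 3j(1 5 6; -1 -3 4)² = 15/286, sgn +1
B: Δ = 0!·2!·10!/13! = 1/858; Racah Σ t=0..0: t=0:+1/17280 = 1/17280; ⇒ 3j(1 5 6; 0 -1 1)² = 35/858, sgn -1
I_A²/I_B² = (15/286)/(35/858) = 9/7

9/7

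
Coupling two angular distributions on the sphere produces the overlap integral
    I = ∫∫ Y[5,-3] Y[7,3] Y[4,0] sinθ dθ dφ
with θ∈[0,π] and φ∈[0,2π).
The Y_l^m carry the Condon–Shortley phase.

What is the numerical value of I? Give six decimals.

0.062592

Rules hold: Σm=0, L=16 even, 2≤4≤12.
N = 11·15·9 = 1485
Δ = 8!·2!·6!/17! = 1/6126120
Racah Σ t=3..5: t=3:−1/69120 t=4:+1/20736 t=5:−1/69120 = 1/51840
⇒ 3j(5 7 4; 0 0 0)² = 280/21879, sgn +1
Racah Σ t=6..8: t=6:+1/138240 t=7:−1/181440 t=8:+1/3870720 = 23/11612160
⇒ 3j(5 7 4; -3 3 0)² = 529/204204, sgn +1
4πI² = N·(3j₀)²·(3jₘ)² = 26450/537251
I = +1·√(0.0492321/4π) = 0.06259207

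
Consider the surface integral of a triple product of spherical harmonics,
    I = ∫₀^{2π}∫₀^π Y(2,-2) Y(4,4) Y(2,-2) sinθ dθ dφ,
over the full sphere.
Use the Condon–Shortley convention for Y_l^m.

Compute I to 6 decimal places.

0.337168

Checks pass: Σm=0; 8 even; l₃=2∈[2,6].
(2·2+1)(2·4+1)(2·2+1) = 225
Δ: 4! 0! 4! / 9! → 1/630
sum: t=2:+1/16 = 1/16
3j²(2 4 2; 0 0 0) = Δ·Π!·Σ² = 2/35  (sign +1)
sum: t=4:+1/576 = 1/576
3j²(2 4 2; -2 4 -2) = Δ·Π!·Σ² = 1/9  (sign +1)
combine: 4πI² = 225·2/35·1/9 = 10/7
take √, sign +1: I = 0.33716777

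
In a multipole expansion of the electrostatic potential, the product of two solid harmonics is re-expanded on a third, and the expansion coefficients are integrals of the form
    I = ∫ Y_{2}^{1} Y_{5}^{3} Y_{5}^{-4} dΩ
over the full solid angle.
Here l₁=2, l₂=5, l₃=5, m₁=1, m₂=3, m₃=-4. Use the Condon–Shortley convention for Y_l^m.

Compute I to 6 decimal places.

0.196098

m-sum 0 ✓  L=12 even ✓  3≤5≤7 ✓
Π(2lᵢ+1) = 5×11×11 = 605
triangle coeff Δ(2,5,5) = 1/38610
Σ_t [0,2]: t=0:+1/2880 t=1:−1/576 t=2:+1/2880 = -1/960
(3j)²=10/429 [(2 5 5; 0 0 0)], sign=+1
Σ_t [0,1]: t=0:+1/80640 t=1:−1/10080 = -1/11520
(3j)²=49/1430 [(2 5 5; 1 3 -4)], sign=+1
⇒ 4πI² = 245/507
I = (+1)√(245/507/(4π)) = 0.19609844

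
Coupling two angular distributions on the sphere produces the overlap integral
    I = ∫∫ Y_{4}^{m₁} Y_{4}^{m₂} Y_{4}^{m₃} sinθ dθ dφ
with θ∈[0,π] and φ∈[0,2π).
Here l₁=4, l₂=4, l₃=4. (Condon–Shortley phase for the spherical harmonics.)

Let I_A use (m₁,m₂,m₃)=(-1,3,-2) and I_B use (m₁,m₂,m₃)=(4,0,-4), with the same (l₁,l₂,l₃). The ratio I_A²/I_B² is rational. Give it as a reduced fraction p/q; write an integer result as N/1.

Shared (l₁,l₂,l₃)=(4,4,4): N and (l;000)² cancel in I_A²/I_B².
A: Δ = 4!·4!·4!/13! = 1/450450; Racah Σ t=3..4: t=3:−1/576 t=4:+1/864 = -1/1728; ⇒ 3j(4 4 4; -1 3 -2)² = 5/1287, sgn -1
B: Δ = 4!·4!·4!/13! = 1/450450; Racah Σ t=0..0: t=0:+1/13824 = 1/13824; ⇒ 3j(4 4 4; 4 0 -4)² = 14/1287, sgn +1
I_A²/I_B² = (5/1287)/(14/1287) = 5/14

5/14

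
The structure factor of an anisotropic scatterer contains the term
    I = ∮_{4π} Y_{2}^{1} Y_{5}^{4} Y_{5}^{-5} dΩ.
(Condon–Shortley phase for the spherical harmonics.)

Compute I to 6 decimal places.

Rules hold: Σm=0, L=12 even, 3≤5≤7.
N = 5·11·11 = 605
Δ = 2!·2!·8!/13! = 1/38610
Racah Σ t=0..2: t=0:+1/2880 t=1:−1/576 t=2:+1/2880 = -1/960
⇒ 3j(2 5 5; 0 0 0)² = 10/429, sgn +1
Racah Σ t=1..1: t=1:−1/80640 = -1/80640
⇒ 3j(2 5 5; 1 4 -5)² = 9/286, sgn -1
4πI² = N·(3j₀)²·(3jₘ)² = 75/169
I = -1·√(0.443787/4π) = -0.18792404

-0.187924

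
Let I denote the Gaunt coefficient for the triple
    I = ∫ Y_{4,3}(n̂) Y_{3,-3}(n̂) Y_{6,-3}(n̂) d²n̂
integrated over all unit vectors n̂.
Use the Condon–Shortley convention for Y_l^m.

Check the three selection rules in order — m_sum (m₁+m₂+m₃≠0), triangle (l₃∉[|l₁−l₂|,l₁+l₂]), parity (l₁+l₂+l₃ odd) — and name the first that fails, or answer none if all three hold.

m₁+m₂+m₃ = 3 − 3 − 3 = -3  ✗
triangle: |4−3|=1 ≤ l₃=6 ≤ 4+3=7
parity: l₁+l₂+l₃ = 13 is odd

m_sum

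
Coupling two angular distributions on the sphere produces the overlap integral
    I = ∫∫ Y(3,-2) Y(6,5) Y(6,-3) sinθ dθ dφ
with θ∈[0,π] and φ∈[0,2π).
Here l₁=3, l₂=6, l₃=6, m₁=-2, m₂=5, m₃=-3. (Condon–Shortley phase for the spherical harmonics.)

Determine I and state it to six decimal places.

0.000000

l₁+l₂+l₃=15 is odd: 3j(l;000)=0 ⇒ I=0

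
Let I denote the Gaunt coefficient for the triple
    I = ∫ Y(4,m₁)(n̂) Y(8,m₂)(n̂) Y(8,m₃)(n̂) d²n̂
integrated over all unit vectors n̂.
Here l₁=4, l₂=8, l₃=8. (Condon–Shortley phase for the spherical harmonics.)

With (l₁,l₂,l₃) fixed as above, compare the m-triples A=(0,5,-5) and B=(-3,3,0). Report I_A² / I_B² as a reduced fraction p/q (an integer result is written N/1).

l's match ⇒ only the (l;m) 3-j factors differ between A and B.
A: triangle coeff Δ(4,8,8) = 1/185175900; Σ_t [1,4]: t=1:−1/17244057600 t=2:+1/638668800 t=3:−1/261273600 t=4:+1/1254113280 = -1/656916480; (3j)²=13/1292 [(4 8 8; 0 5 -5)], sign=+1
B: triangle coeff Δ(4,8,8) = 1/185175900; Σ_t [3,4]: t=3:−1/139345920 t=4:+1/87091200 = 1/232243200; (3j)²=33/8398 [(4 8 8; -3 3 0)], sign=+1
I_A²/I_B² = (13/1292)/(33/8398) = 169/66

169/66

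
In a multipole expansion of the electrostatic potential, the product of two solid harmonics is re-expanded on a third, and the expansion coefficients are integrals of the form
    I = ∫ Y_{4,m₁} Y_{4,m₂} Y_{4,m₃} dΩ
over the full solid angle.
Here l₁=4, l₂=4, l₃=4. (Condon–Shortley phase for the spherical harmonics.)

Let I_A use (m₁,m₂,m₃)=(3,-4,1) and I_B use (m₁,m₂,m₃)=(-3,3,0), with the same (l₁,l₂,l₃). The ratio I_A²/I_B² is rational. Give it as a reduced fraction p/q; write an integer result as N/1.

10/9

Shared (l₁,l₂,l₃)=(4,4,4): N and (l;000)² cancel in I_A²/I_B².
A: Δ = 4!·4!·4!/13! = 1/450450; Racah Σ t=0..0: t=0:+1/3456 = 1/3456; ⇒ 3j(4 4 4; 3 -4 1)² = 35/1287, sgn -1
B: Δ = 4!·4!·4!/13! = 1/450450; Racah Σ t=3..4: t=3:−1/3456 t=4:+1/864 = 1/1152; ⇒ 3j(4 4 4; -3 3 0)² = 7/286, sgn +1
I_A²/I_B² = (35/1287)/(7/286) = 10/9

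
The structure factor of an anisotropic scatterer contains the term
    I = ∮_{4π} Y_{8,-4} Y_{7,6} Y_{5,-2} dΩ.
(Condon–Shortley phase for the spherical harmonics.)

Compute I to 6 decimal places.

0.151793

Checks pass: Σm=0; 20 even; l₃=5∈[1,15].
(2·8+1)(2·7+1)(2·5+1) = 2805
Δ: 10! 6! 4! / 21! → 1/814773960
sum: t=3:−1/87091200 t=4:+1/4976640 t=5:−1/2073600 t=6:+1/4976640 t=7:−1/87091200 = -1/9676800
3j²(8 7 5; 0 0 0) = Δ·Π!·Σ² = 360/46189  (sign +1)
sum: t=9:−1/313528320 t=10:+1/1045094400 = -1/447897600
3j²(8 7 5; -4 6 -2) = Δ·Π!·Σ² = 77/5814  (sign +1)
combine: 4πI² = 2805·360/46189·77/5814 = 23100/79781
take √, sign +1: I = 0.15179285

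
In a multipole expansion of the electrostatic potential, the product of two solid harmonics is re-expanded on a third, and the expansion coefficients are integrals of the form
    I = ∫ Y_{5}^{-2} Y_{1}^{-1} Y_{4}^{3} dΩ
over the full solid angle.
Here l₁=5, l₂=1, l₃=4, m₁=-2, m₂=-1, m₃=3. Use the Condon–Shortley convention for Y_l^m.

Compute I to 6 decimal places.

0.085055

Checks pass: Σm=0; 10 even; l₃=4∈[4,6].
(2·5+1)(2·1+1)(2·4+1) = 297
Δ: 2! 8! 0! / 11! → 1/495
sum: t=1:−1/576 = -1/576
3j²(5 1 4; 0 0 0) = Δ·Π!·Σ² = 5/99  (sign -1)
sum: t=0:+1/10080 = 1/10080
3j²(5 1 4; -2 -1 3) = Δ·Π!·Σ² = 1/165  (sign -1)
combine: 4πI² = 297·5/99·1/165 = 1/11
take √, sign +1: I = 0.08505478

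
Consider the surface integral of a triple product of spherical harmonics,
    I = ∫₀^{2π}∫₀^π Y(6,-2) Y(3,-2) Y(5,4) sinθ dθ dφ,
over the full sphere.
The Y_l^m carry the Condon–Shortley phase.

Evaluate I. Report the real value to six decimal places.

Rules hold: Σm=0, L=14 even, 3≤5≤9.
N = 13·7·11 = 1001
Δ = 4!·8!·2!/15! = 1/675675
Racah Σ t=1..3: t=1:−1/8640 t=2:+1/2304 t=3:−1/8640 = 7/34560
⇒ 3j(6 3 5; 0 0 0)² = 7/429, sgn -1
Racah Σ t=0..1: t=0:+1/967680 t=1:−1/60480 = -1/64512
⇒ 3j(6 3 5; -2 -2 4)² = 15/1001, sgn +1
4πI² = N·(3j₀)²·(3jₘ)² = 35/143
I = -1·√(0.244755/4π) = -0.13956004

-0.139560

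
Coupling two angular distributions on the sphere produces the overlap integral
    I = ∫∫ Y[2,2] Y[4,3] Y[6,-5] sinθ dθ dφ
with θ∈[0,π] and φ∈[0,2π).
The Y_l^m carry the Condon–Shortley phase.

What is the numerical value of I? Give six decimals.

Rules hold: Σm=0, L=12 even, 2≤6≤6.
N = 5·9·13 = 585
Δ = 0!·4!·8!/13! = 1/6435
Racah Σ t=0..0: t=0:+1/2304 = 1/2304
⇒ 3j(2 4 6; 0 0 0)² = 5/143, sgn +1
Racah Σ t=0..0: t=0:+1/120960 = 1/120960
⇒ 3j(2 4 6; 2 3 -5)² = 2/39, sgn -1
4πI² = N·(3j₀)²·(3jₘ)² = 150/143
I = -1·√(1.04895/4π) = -0.28891672

-0.288917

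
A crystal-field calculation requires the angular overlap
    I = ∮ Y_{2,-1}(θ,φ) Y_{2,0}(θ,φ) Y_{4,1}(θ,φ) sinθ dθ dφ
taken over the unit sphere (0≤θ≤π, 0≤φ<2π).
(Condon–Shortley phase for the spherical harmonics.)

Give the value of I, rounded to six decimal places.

Checks pass: Σm=0; 8 even; l₃=4∈[0,4].
(2·2+1)(2·2+1)(2·4+1) = 225
Δ: 0! 4! 4! / 9! → 1/630
sum: t=0:+1/16 = 1/16
3j²(2 2 4; 0 0 0) = Δ·Π!·Σ² = 2/35  (sign +1)
sum: t=0:+1/24 = 1/24
3j²(2 2 4; -1 0 1) = Δ·Π!·Σ² = 1/21  (sign -1)
combine: 4πI² = 225·2/35·1/21 = 30/49
take √, sign -1: I = -0.22072812

-0.220728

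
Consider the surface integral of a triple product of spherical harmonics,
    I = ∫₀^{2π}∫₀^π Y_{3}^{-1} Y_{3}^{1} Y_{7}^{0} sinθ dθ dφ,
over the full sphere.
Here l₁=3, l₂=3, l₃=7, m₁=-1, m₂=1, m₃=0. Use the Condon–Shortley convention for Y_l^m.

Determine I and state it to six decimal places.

0.000000

l₃=7 ∉ [0,6] — triangle fails ⇒ I = 0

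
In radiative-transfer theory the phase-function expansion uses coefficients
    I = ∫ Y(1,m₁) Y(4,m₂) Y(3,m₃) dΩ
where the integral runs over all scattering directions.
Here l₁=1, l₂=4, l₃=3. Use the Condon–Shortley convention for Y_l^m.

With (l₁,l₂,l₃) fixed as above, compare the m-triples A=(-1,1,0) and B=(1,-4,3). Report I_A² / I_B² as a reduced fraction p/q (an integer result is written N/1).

5/14

Same 1,4,3: normalisation and zero-m 3j drop out of the ratio.
A: Δ: 2! 0! 6! / 9! → 1/252; sum: t=2:+1/72 = 1/72; 3j²(1 4 3; -1 1 0) = Δ·Π!·Σ² = 5/126  (sign -1)
B: Δ: 2! 0! 6! / 9! → 1/252; sum: t=0:+1/1440 = 1/1440; 3j²(1 4 3; 1 -4 3) = Δ·Π!·Σ² = 1/9  (sign +1)
I_A²/I_B² = (5/126)/(1/9) = 5/14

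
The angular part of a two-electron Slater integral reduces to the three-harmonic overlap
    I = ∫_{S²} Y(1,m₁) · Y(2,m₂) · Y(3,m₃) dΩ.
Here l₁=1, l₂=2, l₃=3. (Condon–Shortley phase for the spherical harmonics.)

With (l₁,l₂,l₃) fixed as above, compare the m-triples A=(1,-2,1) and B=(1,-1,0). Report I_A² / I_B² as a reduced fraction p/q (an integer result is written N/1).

l's match ⇒ only the (l;m) 3-j factors differ between A and B.
A: triangle coeff Δ(1,2,3) = 1/105; Σ_t [0,0]: t=0:+1/48 = 1/48; (3j)²=1/105 [(1 2 3; 1 -2 1)], sign=+1
B: triangle coeff Δ(1,2,3) = 1/105; Σ_t [0,0]: t=0:+1/12 = 1/12; (3j)²=1/35 [(1 2 3; 1 -1 0)], sign=-1
I_A²/I_B² = (1/105)/(1/35) = 1/3

1/3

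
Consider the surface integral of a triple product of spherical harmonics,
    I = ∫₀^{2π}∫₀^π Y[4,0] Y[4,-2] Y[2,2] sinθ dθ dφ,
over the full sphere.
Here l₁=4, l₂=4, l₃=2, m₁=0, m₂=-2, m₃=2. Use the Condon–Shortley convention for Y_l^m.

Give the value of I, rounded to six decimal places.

Checks pass: Σm=0; 10 even; l₃=2∈[0,8].
(2·4+1)(2·4+1)(2·2+1) = 405
Δ: 6! 2! 2! / 11! → 1/13860
sum: t=2:+1/192 t=3:−1/36 t=4:+1/192 = -5/288
3j²(4 4 2; 0 0 0) = Δ·Π!·Σ² = 20/693  (sign -1)
sum: t=2:+1/192 = 1/192
3j²(4 4 2; 0 -2 2) = Δ·Π!·Σ² = 3/77  (sign +1)
combine: 4πI² = 405·20/693·3/77 = 2700/5929
take √, sign -1: I = -0.19036462

-0.190365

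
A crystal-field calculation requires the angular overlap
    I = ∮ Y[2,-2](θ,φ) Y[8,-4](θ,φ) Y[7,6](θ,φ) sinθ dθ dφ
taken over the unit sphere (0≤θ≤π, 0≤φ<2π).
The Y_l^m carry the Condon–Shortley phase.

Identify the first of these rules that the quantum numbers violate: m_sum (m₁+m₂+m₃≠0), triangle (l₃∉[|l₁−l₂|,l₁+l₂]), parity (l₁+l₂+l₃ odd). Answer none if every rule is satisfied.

m₁+m₂+m₃ = -2 − 4 + 6 = 0  ✓
triangle: |2−8|=6 ≤ l₃=7 ≤ 2+8=10  ✓
parity: l₁+l₂+l₃ = 17 is odd  ✗

parity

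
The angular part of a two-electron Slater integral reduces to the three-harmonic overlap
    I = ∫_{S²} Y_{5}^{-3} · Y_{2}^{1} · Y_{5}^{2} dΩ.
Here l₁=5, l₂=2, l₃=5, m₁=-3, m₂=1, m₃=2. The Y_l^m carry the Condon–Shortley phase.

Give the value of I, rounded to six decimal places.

-0.161739

Checks pass: Σm=0; 12 even; l₃=5∈[3,7].
(2·5+1)(2·2+1)(2·5+1) = 605
Δ: 2! 8! 2! / 13! → 1/38610
sum: t=0:+1/2880 t=1:−1/576 t=2:+1/2880 = -1/960
3j²(5 2 5; 0 0 0) = Δ·Π!·Σ² = 10/429  (sign +1)
sum: t=1:−1/10080 t=2:+1/2880 = 1/4032
3j²(5 2 5; -3 1 2) = Δ·Π!·Σ² = 10/429  (sign -1)
combine: 4πI² = 605·10/429·10/429 = 500/1521
take √, sign -1: I = -0.16173926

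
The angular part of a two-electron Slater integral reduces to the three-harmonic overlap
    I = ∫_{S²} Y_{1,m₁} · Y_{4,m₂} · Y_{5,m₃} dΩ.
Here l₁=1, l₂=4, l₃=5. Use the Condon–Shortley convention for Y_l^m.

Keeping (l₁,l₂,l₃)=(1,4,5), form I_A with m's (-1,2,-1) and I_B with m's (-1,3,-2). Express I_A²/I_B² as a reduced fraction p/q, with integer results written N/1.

2/1

Same 1,4,5: normalisation and zero-m 3j drop out of the ratio.
A: Δ: 0! 2! 8! / 11! → 1/495; sum: t=0:+1/2880 = 1/2880; 3j²(1 4 5; -1 2 -1) = Δ·Π!·Σ² = 2/165  (sign +1)
B: Δ: 0! 2! 8! / 11! → 1/495; sum: t=0:+1/10080 = 1/10080; 3j²(1 4 5; -1 3 -2) = Δ·Π!·Σ² = 1/165  (sign -1)
I_A²/I_B² = (2/165)/(1/165) = 2/1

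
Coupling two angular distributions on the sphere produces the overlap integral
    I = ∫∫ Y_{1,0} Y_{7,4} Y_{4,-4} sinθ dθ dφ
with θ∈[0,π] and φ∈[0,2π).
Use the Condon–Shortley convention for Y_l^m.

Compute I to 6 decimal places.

triangle: need 6≤l₃≤8, have 4; I=0

0.000000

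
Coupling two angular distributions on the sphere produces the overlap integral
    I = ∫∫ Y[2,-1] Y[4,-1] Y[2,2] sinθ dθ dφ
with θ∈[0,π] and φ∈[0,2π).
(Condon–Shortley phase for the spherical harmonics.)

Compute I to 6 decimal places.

Rules hold: Σm=0, L=8 even, 2≤2≤6.
N = 5·9·5 = 225
Δ = 4!·0!·4!/9! = 1/630
Racah Σ t=2..2: t=2:+1/16 = 1/16
⇒ 3j(2 4 2; 0 0 0)² = 2/35, sgn +1
Racah Σ t=3..3: t=3:−1/144 = -1/144
⇒ 3j(2 4 2; -1 -1 2)² = 1/126, sgn -1
4πI² = N·(3j₀)²·(3jₘ)² = 5/49
I = -1·√(0.102041/4π) = -0.09011188

-0.090112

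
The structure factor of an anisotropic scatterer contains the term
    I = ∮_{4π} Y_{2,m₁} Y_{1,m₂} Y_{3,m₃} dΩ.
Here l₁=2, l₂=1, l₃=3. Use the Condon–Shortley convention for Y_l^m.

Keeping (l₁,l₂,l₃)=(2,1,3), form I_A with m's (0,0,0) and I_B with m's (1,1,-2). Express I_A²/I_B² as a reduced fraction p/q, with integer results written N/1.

9/10

Same 2,1,3: normalisation and zero-m 3j drop out of the ratio.
A: Δ: 0! 4! 2! / 7! → 1/105; sum: t=0:+1/4 = 1/4; 3j²(2 1 3; 0 0 0) = Δ·Π!·Σ² = 3/35  (sign -1)
B: Δ: 0! 4! 2! / 7! → 1/105; sum: t=0:+1/12 = 1/12; 3j²(2 1 3; 1 1 -2) = Δ·Π!·Σ² = 2/21  (sign -1)
I_A²/I_B² = (3/35)/(2/21) = 9/10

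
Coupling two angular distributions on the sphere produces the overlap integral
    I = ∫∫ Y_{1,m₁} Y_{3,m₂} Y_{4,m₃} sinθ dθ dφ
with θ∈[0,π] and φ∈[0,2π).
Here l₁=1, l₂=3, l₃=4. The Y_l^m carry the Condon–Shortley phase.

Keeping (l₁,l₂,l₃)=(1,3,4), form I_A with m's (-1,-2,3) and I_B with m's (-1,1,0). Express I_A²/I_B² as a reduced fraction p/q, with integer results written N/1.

Shared (l₁,l₂,l₃)=(1,3,4): N and (l;000)² cancel in I_A²/I_B².
A: Δ = 0!·2!·6!/9! = 1/252; Racah Σ t=0..0: t=0:+1/240 = 1/240; ⇒ 3j(1 3 4; -1 -2 3)² = 1/12, sgn -1
B: Δ = 0!·2!·6!/9! = 1/252; Racah Σ t=0..0: t=0:+1/96 = 1/96; ⇒ 3j(1 3 4; -1 1 0)² = 1/42, sgn +1
I_A²/I_B² = (1/12)/(1/42) = 7/2

7/2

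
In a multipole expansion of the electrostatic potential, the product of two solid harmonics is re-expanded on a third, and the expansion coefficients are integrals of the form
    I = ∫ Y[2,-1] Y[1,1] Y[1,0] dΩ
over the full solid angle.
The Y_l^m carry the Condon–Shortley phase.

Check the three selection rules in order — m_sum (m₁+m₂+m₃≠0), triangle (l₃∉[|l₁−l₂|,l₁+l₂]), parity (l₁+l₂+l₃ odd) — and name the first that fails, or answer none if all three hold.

azimuthal sum: -1 + 1 + 0 = 0  ✓
1 ≤ 1 ≤ 3 (triangle on l)  ✓
L = 2 + 1 + 1 = 4 (even)  ✓

none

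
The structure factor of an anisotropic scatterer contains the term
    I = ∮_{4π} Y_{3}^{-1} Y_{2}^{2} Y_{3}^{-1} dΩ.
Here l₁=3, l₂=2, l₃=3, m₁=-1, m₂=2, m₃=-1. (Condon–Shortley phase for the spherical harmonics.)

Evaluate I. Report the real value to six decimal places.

0.206013

Rules hold: Σm=0, L=8 even, 1≤3≤5.
N = 7·5·7 = 245
Δ = 2!·4!·2!/9! = 1/3780
Racah Σ t=0..2: t=0:+1/24 t=1:−1/4 t=2:+1/24 = -1/6
⇒ 3j(3 2 3; 0 0 0)² = 4/105, sgn +1
Racah Σ t=2..2: t=2:+1/16 = 1/16
⇒ 3j(3 2 3; -1 2 -1)² = 2/35, sgn +1
4πI² = N·(3j₀)²·(3jₘ)² = 8/15
I = +1·√(0.533333/4π) = 0.20601291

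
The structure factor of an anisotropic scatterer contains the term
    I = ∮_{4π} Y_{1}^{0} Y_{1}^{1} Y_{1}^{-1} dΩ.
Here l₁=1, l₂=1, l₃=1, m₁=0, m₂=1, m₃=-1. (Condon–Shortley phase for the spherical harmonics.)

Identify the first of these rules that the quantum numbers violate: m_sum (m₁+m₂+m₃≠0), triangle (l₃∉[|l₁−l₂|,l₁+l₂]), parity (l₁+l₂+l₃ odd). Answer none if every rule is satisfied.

parity

Σmᵢ = 0  ✓
l₃∈[|l₁−l₂|,l₁+l₂]=[0,2], have l₃=1  ✓
Σlᵢ = 3 ⇒ odd  ✗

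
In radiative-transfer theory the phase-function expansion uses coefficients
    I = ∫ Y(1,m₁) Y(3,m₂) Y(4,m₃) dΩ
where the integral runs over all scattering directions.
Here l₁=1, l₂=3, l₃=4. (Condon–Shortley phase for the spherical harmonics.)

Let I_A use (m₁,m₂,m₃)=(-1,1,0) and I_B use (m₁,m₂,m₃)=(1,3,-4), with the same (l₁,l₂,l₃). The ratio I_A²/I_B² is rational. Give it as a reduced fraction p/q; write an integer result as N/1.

3/14

Shared (l₁,l₂,l₃)=(1,3,4): N and (l;000)² cancel in I_A²/I_B².
A: Δ = 0!·2!·6!/9! = 1/252; Racah Σ t=0..0: t=0:+1/96 = 1/96; ⇒ 3j(1 3 4; -1 1 0)² = 1/42, sgn +1
B: Δ = 0!·2!·6!/9! = 1/252; Racah Σ t=0..0: t=0:+1/1440 = 1/1440; ⇒ 3j(1 3 4; 1 3 -4)² = 1/9, sgn +1
I_A²/I_B² = (1/42)/(1/9) = 3/14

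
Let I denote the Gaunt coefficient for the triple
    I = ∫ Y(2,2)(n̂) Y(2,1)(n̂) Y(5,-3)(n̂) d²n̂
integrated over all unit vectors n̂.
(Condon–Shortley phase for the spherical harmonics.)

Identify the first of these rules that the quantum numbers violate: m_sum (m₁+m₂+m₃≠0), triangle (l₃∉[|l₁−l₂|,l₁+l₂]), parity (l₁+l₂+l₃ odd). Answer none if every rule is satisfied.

triangle

azimuthal sum: 2 + 1 − 3 = 0  ✓
0 ≤ 5 ≤ 4 (triangle on l)  ✗
L = 2 + 2 + 5 = 9 (odd)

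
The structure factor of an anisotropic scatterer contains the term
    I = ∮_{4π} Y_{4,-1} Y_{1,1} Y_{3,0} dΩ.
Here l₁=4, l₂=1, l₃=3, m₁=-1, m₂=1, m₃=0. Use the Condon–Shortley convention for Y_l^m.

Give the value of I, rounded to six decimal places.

-0.194664

m-sum 0 ✓  L=8 even ✓  3≤3≤5 ✓
Π(2lᵢ+1) = 9×3×7 = 189
triangle coeff Δ(4,1,3) = 1/252
Σ_t [1,1]: t=1:−1/36 = -1/36
(3j)²=4/63 [(4 1 3; 0 0 0)], sign=+1
Σ_t [2,2]: t=2:+1/72 = 1/72
(3j)²=5/126 [(4 1 3; -1 1 0)], sign=-1
⇒ 4πI² = 10/21
I = (-1)√(10/21/(4π)) = -0.19466390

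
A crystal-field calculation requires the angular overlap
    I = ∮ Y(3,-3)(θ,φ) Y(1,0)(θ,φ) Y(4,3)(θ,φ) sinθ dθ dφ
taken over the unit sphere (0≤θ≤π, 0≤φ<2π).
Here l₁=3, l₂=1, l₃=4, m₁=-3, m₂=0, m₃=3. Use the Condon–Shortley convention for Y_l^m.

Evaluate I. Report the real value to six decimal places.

-0.162868

m-sum 0 ✓  L=8 even ✓  2≤4≤4 ✓
Π(2lᵢ+1) = 7×3×9 = 189
triangle coeff Δ(3,1,4) = 1/252
Σ_t [0,0]: t=0:+1/36 = 1/36
(3j)²=4/63 [(3 1 4; 0 0 0)], sign=+1
Σ_t [0,0]: t=0:+1/720 = 1/720
(3j)²=1/36 [(3 1 4; -3 0 3)], sign=-1
⇒ 4πI² = 1/3
I = (-1)√(1/3/(4π)) = -0.16286750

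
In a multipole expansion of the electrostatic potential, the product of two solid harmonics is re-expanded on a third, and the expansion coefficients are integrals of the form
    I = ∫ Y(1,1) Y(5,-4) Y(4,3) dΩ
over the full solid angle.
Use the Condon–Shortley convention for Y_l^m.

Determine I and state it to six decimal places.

Rules hold: Σm=0, L=10 even, 4≤4≤6.
N = 3·11·9 = 297
Δ = 2!·0!·8!/11! = 1/495
Racah Σ t=1..1: t=1:−1/576 = -1/576
⇒ 3j(1 5 4; 0 0 0)² = 5/99, sgn -1
Racah Σ t=0..0: t=0:+1/10080 = 1/10080
⇒ 3j(1 5 4; 1 -4 3)² = 4/55, sgn -1
4πI² = N·(3j₀)²·(3jₘ)² = 12/11
I = +1·√(1.09091/4π) = 0.29463840

0.294638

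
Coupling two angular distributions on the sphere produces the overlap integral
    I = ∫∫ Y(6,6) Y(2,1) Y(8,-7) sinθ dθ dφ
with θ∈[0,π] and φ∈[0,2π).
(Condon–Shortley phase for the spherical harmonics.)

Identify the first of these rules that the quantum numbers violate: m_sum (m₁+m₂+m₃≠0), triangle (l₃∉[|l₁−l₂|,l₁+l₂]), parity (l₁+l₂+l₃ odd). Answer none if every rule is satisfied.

none

azimuthal sum: 6 + 1 − 7 = 0  ✓
4 ≤ 8 ≤ 8 (triangle on l)  ✓
L = 6 + 2 + 8 = 16 (even)  ✓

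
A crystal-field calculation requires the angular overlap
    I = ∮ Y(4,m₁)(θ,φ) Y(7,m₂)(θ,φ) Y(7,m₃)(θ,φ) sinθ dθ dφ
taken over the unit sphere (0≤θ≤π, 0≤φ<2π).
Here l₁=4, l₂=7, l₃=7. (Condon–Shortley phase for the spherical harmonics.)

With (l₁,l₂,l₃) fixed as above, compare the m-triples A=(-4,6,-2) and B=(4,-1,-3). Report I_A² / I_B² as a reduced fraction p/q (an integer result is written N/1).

Same 4,7,7: normalisation and zero-m 3j drop out of the ratio.
A: Δ: 4! 4! 10! / 19! → 1/58198140; sum: t=4:+1/209018880 = 1/209018880; 3j²(4 7 7; -4 6 -2) = Δ·Π!·Σ² = 25/5814  (sign -1)
B: Δ: 4! 4! 10! / 19! → 1/58198140; sum: t=0:+1/9953280 = 1/9953280; 3j²(4 7 7; 4 -1 -3) = Δ·Π!·Σ² = 2450/138567  (sign +1)
I_A²/I_B² = (25/5814)/(2450/138567) = 143/588

143/588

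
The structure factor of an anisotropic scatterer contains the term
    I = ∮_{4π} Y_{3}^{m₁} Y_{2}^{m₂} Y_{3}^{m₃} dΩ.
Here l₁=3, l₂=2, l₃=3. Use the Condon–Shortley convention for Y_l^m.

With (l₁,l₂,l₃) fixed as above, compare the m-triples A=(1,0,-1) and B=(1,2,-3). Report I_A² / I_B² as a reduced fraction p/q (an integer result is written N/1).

9/10

l's match ⇒ only the (l;m) 3-j factors differ between A and B.
A: triangle coeff Δ(3,2,3) = 1/3780; Σ_t [0,2]: t=0:+1/16 t=1:−1/6 t=2:+1/96 = -3/32; (3j)²=3/140 [(3 2 3; 1 0 -1)], sign=-1
B: triangle coeff Δ(3,2,3) = 1/3780; Σ_t [2,2]: t=2:+1/96 = 1/96; (3j)²=1/42 [(3 2 3; 1 2 -3)], sign=+1
I_A²/I_B² = (3/140)/(1/42) = 9/10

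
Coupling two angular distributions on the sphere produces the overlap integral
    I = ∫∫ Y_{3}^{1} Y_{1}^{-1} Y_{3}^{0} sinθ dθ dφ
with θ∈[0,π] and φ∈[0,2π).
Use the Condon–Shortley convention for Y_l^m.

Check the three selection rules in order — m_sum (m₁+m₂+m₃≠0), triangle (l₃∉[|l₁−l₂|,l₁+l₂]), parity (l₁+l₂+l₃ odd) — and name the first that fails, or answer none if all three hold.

parity

Σmᵢ = 0  ✓
l₃∈[|l₁−l₂|,l₁+l₂]=[2,4], have l₃=3  ✓
Σlᵢ = 7 ⇒ odd  ✗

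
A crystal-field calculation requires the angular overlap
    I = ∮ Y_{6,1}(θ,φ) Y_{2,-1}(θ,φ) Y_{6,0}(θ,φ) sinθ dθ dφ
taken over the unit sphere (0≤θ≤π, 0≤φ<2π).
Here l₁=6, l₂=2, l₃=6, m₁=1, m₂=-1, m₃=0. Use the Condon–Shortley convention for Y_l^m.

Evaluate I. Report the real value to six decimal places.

Rules hold: Σm=0, L=14 even, 4≤6≤8.
N = 13·5·13 = 845
Δ = 2!·10!·2!/15! = 1/90090
Racah Σ t=0..2: t=0:+1/69120 t=1:−1/14400 t=2:+1/69120 = -7/172800
⇒ 3j(6 2 6; 0 0 0)² = 14/715, sgn -1
Racah Σ t=0..1: t=0:+1/28800 t=1:−1/34560 = 1/172800
⇒ 3j(6 2 6; 1 -1 0)² = 1/1430, sgn +1
4πI² = N·(3j₀)²·(3jₘ)² = 7/605
I = -1·√(0.0115702/4π) = -0.03034355

-0.030344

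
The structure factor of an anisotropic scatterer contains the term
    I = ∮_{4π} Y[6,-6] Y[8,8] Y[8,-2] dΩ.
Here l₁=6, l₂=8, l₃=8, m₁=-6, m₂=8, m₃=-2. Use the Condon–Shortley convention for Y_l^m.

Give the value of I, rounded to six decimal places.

-0.031624

Checks pass: Σm=0; 22 even; l₃=8∈[2,14].
(2·6+1)(2·8+1)(2·8+1) = 3757
Δ: 6! 6! 10! / 23! → 1/13742520792
sum: t=0:+1/41803776000 t=1:−1/435456000 t=2:+1/39813120 t=3:−1/18662400 t=4:+1/39813120 t=5:−1/435456000 t=6:+1/41803776000 = -11/1393459200
3j²(6 8 8; 0 0 0) = Δ·Π!·Σ² = 600/96577  (sign -1)
sum: t=6:+1/1881169920000 = 1/1881169920000
3j²(6 8 8; -6 8 -2) = Δ·Π!·Σ² = 4/7429  (sign +1)
combine: 4πI² = 3757·600/96577·4/7429 = 2400/190969
take √, sign -1: I = -0.03162418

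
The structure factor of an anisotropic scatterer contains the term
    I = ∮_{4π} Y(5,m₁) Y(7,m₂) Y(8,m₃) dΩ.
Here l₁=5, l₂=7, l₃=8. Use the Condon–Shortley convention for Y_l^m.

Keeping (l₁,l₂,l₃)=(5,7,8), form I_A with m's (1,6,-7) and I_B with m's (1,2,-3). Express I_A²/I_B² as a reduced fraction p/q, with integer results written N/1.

13013/11163

l's match ⇒ only the (l;m) 3-j factors differ between A and B.
A: triangle coeff Δ(5,7,8) = 1/814773960; Σ_t [3,4]: t=3:−1/2612736000 t=4:+1/6270566400 = -1/4478976000; (3j)²=1001/116280 [(5 7 8; 1 6 -7)], sign=+1
B: triangle coeff Δ(5,7,8) = 1/814773960; Σ_t [0,4]: t=0:+1/418037760 t=1:−1/17418240 t=2:+1/5806080 t=3:−1/12441600 t=4:+1/248832000 = 61/1492992000; (3j)²=3721/503880 [(5 7 8; 1 2 -3)], sign=-1
I_A²/I_B² = (1001/116280)/(3721/503880) = 13013/11163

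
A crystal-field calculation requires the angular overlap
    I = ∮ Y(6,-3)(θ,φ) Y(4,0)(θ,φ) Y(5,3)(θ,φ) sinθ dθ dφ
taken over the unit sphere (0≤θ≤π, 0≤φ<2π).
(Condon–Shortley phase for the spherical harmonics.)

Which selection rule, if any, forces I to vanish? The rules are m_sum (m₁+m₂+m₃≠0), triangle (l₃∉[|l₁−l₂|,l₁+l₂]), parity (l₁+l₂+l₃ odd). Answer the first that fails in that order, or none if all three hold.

m₁+m₂+m₃ = -3 + 0 + 3 = 0  ✓
triangle: |6−4|=2 ≤ l₃=5 ≤ 6+4=10  ✓
parity: l₁+l₂+l₃ = 15 is odd  ✗

parity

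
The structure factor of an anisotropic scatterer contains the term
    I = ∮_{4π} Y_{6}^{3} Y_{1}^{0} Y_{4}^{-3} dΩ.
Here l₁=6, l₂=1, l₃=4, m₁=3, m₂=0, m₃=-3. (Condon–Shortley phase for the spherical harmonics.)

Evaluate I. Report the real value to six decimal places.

0.000000

triangle: need 5≤l₃≤7, have 4; I=0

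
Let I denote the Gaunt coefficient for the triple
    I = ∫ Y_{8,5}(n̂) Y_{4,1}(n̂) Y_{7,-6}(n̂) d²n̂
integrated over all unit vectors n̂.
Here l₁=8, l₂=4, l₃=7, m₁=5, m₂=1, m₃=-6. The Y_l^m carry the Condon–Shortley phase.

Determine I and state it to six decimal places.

0.000000

Σlᵢ=19 odd — θ-integrand is odd under cosθ→−cosθ; I=0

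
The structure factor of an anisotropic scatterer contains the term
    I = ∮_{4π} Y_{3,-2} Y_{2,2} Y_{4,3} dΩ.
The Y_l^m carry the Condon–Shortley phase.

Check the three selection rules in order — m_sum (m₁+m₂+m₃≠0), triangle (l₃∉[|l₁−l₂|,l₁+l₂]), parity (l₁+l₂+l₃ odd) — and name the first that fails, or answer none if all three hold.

m_sum

m₁+m₂+m₃ = -2 + 2 + 3 = 3  ✗
triangle: |3−2|=1 ≤ l₃=4 ≤ 3+2=5
parity: l₁+l₂+l₃ = 9 is odd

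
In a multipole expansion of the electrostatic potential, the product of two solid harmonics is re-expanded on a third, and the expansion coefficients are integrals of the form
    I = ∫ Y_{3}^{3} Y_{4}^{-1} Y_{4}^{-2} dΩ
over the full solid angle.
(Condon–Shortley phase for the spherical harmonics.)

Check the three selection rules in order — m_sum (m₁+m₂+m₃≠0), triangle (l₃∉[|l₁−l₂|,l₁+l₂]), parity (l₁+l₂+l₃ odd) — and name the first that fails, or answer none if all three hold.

Σmᵢ = 0  ✓
l₃∈[|l₁−l₂|,l₁+l₂]=[1,7], have l₃=4  ✓
Σlᵢ = 11 ⇒ odd  ✗

parity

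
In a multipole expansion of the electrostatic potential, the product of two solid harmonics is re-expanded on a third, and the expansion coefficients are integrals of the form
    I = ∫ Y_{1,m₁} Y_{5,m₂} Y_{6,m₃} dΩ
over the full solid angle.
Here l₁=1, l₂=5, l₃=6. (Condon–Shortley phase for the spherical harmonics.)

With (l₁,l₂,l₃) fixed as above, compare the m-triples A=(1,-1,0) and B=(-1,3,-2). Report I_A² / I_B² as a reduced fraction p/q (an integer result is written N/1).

l's match ⇒ only the (l;m) 3-j factors differ between A and B.
A: triangle coeff Δ(1,5,6) = 1/858; Σ_t [0,0]: t=0:+1/34560 = 1/34560; (3j)²=5/286 [(1 5 6; 1 -1 0)], sign=+1
B: triangle coeff Δ(1,5,6) = 1/858; Σ_t [0,0]: t=0:+1/161280 = 1/161280; (3j)²=1/143 [(1 5 6; -1 3 -2)], sign=+1
I_A²/I_B² = (5/286)/(1/143) = 5/2

5/2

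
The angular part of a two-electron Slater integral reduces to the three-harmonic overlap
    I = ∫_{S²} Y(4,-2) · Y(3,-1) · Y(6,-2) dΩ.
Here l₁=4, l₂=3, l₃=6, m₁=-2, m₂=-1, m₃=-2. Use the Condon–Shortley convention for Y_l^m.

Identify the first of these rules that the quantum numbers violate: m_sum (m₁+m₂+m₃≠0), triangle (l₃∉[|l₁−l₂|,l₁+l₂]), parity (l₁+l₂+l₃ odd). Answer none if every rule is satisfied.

m_sum

m₁+m₂+m₃ = -2 − 1 − 2 = -5  ✗
triangle: |4−3|=1 ≤ l₃=6 ≤ 4+3=7
parity: l₁+l₂+l₃ = 13 is odd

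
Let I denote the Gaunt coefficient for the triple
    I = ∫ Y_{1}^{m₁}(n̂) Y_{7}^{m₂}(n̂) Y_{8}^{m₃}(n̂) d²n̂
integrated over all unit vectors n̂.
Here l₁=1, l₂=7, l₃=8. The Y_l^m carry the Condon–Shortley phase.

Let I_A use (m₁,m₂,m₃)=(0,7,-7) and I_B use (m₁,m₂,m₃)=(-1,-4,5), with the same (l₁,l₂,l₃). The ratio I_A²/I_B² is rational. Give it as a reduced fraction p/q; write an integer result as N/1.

5/26

Same 1,7,8: normalisation and zero-m 3j drop out of the ratio.
A: Δ: 0! 2! 14! / 17! → 1/2040; sum: t=0:+1/87178291200 = 1/87178291200; 3j²(1 7 8; 0 7 -7) = Δ·Π!·Σ² = 1/136  (sign -1)
B: Δ: 0! 2! 14! / 17! → 1/2040; sum: t=0:+1/479001600 = 1/479001600; 3j²(1 7 8; -1 -4 5) = Δ·Π!·Σ² = 13/340  (sign -1)
I_A²/I_B² = (1/136)/(13/340) = 5/26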